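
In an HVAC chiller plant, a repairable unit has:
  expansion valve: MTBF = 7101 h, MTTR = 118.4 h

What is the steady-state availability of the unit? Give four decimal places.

0.9836

A(expansion valve) = MTBF/(MTBF+MTTR) = 7101/(7101+118.4) = 0.9836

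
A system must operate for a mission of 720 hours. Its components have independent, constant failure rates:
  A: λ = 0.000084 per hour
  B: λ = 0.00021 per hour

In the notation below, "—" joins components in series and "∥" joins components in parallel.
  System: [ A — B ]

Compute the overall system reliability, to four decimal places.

R(A) = exp(−0.000084 × 720) = 0.941313
R(B) = exp(−0.00021 × 720) = 0.859676
Series (A and B): 0.941313 × 0.859676 = 0.8092

0.8092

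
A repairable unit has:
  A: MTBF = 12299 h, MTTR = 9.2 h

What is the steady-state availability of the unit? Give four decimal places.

A(A) = MTBF/(MTBF+MTTR) = 12299/(12299+9.2) = 0.9993

0.9993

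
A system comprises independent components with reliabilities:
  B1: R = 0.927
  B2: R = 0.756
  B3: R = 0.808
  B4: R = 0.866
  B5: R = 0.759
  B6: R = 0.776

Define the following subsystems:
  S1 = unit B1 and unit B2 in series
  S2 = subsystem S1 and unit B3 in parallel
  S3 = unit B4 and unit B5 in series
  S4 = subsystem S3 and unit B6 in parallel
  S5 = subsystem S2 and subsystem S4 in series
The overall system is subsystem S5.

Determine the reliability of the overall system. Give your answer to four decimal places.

0.8702

Series (B1 and B2): 0.927000 × 0.756000 = 0.700812
Parallel ([0.700812] and B3): 1 − (1 − 0.700812)(1 − 0.808000) = 0.942556
Series (B4 and B5): 0.866000 × 0.759000 = 0.657294
Parallel ([0.657294] and B6): 1 − (1 − 0.657294)(1 − 0.776000) = 0.923234
Series ([0.942556] and [0.923234]): 0.942556 × 0.923234 = 0.8702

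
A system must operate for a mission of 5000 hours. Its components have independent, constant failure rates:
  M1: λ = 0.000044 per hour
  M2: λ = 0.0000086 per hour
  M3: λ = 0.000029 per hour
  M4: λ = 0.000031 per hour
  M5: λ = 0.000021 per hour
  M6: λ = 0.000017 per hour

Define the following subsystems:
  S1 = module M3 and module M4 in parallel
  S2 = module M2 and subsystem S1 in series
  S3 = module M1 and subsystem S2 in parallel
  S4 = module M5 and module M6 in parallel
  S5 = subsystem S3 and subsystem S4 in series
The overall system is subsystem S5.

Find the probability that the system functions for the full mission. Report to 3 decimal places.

R(M1) = exp(−0.000044 × 5000) = 0.80252
R(M2) = exp(−0.0000086 × 5000) = 0.95791
R(M3) = exp(−0.000029 × 5000) = 0.86502
R(M4) = exp(−0.000031 × 5000) = 0.85642
R(M5) = exp(−0.000021 × 5000) = 0.90032
R(M6) = exp(−0.000017 × 5000) = 0.91851
Parallel (M3 and M4): 1 − (1 − 0.86502)(1 − 0.85642) = 0.98062
Series (M2 and [0.98062]): 0.95791 × 0.98062 = 0.93935
Parallel (M1 and [0.93935]): 1 − (1 − 0.80252)(1 − 0.93935) = 0.98802
Parallel (M5 and M6): 1 − (1 − 0.90032)(1 − 0.91851) = 0.99188
Series ([0.98802] and [0.99188]): 0.98802 × 0.99188 = 0.980

0.980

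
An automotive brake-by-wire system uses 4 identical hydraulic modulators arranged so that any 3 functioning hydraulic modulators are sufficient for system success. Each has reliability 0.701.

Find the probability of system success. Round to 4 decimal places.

0.6535

R = Σ_{i=3}^{4} C(4,i) p^i (1−p)^{4−i} with p = 0.701
C(4,3)·0.701^3·0.299^1 = 0.411989
C(4,4)·0.701^4·0.299^0 = 0.241475
Sum = 0.6535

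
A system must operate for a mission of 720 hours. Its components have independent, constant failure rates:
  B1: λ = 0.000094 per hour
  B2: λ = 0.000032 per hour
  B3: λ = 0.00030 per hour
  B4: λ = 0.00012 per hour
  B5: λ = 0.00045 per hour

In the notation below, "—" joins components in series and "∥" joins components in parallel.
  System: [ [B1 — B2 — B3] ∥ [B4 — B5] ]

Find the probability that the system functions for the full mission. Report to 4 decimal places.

R(B1) = exp(−0.000094 × 720) = 0.934559
R(B2) = exp(−0.000032 × 720) = 0.977223
R(B3) = exp(−0.00030 × 720) = 0.805735
R(B4) = exp(−0.00012 × 720) = 0.917227
R(B5) = exp(−0.00045 × 720) = 0.723250
Series (B1, B2, and B3): 0.934559 × 0.977223 × 0.805735 = 0.735856
Series (B4 and B5): 0.917227 × 0.723250 = 0.663384
Parallel ([0.735856] and [0.663384]): 1 − (1 − 0.735856)(1 − 0.663384) = 0.9111

0.9111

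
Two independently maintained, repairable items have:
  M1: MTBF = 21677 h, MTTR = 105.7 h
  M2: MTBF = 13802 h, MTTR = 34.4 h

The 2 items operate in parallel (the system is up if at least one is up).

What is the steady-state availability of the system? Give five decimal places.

0.99999

A(M1) = MTBF/(MTBF+MTTR) = 21677/(21677+105.7) = 0.995148
A(M2) = MTBF/(MTBF+MTTR) = 13802/(13802+34.4) = 0.997514
Parallel availability: 1 − (1 − 0.995148)(1 − 0.997514) = 0.99999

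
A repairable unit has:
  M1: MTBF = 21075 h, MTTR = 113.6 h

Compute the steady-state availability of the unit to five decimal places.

A(M1) = MTBF/(MTBF+MTTR) = 21075/(21075+113.6) = 0.99464

0.99464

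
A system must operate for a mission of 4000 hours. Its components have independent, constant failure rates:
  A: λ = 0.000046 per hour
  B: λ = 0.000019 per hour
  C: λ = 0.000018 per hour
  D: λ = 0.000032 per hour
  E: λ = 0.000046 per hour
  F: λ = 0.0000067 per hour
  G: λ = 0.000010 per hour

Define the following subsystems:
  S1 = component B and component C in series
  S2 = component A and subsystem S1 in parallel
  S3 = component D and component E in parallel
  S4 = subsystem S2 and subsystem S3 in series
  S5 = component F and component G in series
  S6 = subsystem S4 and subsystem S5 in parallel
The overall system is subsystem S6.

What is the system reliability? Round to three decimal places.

0.997

R(A) = exp(−0.000046 × 4000) = 0.83194
R(B) = exp(−0.000019 × 4000) = 0.92682
R(C) = exp(−0.000018 × 4000) = 0.93053
R(D) = exp(−0.000032 × 4000) = 0.87985
R(E) = exp(−0.000046 × 4000) = 0.83194
R(F) = exp(−0.0000067 × 4000) = 0.97356
R(G) = exp(−0.000010 × 4000) = 0.96079
Series (B and C): 0.92682 × 0.93053 = 0.86243
Parallel (A and [0.86243]): 1 − (1 − 0.83194)(1 − 0.86243) = 0.97688
Parallel (D and E): 1 − (1 − 0.87985)(1 − 0.83194) = 0.97981
Series ([0.97688] and [0.97981]): 0.97688 × 0.97981 = 0.95716
Series (F and G): 0.97356 × 0.96079 = 0.93539
Parallel ([0.95716] and [0.93539]): 1 − (1 − 0.95716)(1 − 0.93539) = 0.997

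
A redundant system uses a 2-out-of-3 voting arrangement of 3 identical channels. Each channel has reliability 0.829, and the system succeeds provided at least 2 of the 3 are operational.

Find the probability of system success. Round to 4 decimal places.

0.9223

R = Σ_{i=2}^{3} C(3,i) p^i (1−p)^{3−i} with p = 0.829
C(3,2)·0.829^2·0.171^1 = 0.352555
C(3,3)·0.829^3·0.171^0 = 0.569723
Sum = 0.9223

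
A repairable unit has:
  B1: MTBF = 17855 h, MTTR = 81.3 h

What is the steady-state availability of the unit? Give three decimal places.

A(B1) = MTBF/(MTBF+MTTR) = 17855/(17855+81.3) = 0.995

0.995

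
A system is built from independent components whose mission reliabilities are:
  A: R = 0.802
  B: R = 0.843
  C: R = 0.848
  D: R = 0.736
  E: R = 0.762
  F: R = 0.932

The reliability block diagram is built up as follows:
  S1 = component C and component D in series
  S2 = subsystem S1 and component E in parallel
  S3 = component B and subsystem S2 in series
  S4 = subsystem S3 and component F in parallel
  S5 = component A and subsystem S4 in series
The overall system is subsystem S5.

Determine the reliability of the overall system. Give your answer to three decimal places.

Series (C and D): 0.84800 × 0.73600 = 0.62413
Parallel ([0.62413] and E): 1 − (1 − 0.62413)(1 − 0.76200) = 0.91054
Series (B and [0.91054]): 0.84300 × 0.91054 = 0.76759
Parallel ([0.76759] and F): 1 − (1 − 0.76759)(1 − 0.93200) = 0.98420
Series (A and [0.98420]): 0.80200 × 0.98420 = 0.789

0.789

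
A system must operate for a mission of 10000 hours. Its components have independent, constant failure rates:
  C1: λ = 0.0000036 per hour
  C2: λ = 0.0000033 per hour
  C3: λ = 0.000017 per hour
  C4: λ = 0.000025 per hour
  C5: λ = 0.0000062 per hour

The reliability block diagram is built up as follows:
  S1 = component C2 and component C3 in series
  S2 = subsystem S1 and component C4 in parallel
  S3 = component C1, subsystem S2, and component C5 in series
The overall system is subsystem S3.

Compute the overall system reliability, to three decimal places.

0.870

R(C1) = exp(−0.0000036 × 10000) = 0.96464
R(C2) = exp(−0.0000033 × 10000) = 0.96754
R(C3) = exp(−0.000017 × 10000) = 0.84366
R(C4) = exp(−0.000025 × 10000) = 0.77880
R(C5) = exp(−0.0000062 × 10000) = 0.93988
Series (C2 and C3): 0.96754 × 0.84366 = 0.81627
Parallel ([0.81627] and C4): 1 − (1 − 0.81627)(1 − 0.77880) = 0.95936
Series (C1, [0.95936], and C5): 0.96464 × 0.95936 × 0.93988 = 0.870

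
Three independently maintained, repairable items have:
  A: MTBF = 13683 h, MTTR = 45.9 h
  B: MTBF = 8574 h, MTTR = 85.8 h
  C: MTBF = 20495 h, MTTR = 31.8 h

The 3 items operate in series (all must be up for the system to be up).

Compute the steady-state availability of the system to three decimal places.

0.985

A(A) = MTBF/(MTBF+MTTR) = 13683/(13683+45.9) = 0.996657
A(B) = MTBF/(MTBF+MTTR) = 8574/(8574+85.8) = 0.990092
A(C) = MTBF/(MTBF+MTTR) = 20495/(20495+31.8) = 0.998451
Series availability: 0.996657 × 0.990092 × 0.998451 = 0.985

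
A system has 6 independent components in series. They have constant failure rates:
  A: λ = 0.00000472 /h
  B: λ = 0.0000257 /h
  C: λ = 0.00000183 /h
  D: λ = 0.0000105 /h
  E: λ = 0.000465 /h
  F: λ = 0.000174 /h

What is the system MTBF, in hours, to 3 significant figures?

1470

Series of exponential components: λ_sys = Σ λ_i
λ_sys = 0.00000472 + 0.0000257 + 0.00000183 + 0.0000105 + 0.000465 + 0.000174 = 6.8175e-04 /h
MTBF = 1 / λ_sys = 1470 h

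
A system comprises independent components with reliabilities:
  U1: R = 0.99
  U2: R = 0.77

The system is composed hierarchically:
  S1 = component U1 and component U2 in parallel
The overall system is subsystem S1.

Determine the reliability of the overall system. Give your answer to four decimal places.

Parallel (U1 and U2): 1 − (1 − 0.990000)(1 − 0.770000) = 0.9977

0.9977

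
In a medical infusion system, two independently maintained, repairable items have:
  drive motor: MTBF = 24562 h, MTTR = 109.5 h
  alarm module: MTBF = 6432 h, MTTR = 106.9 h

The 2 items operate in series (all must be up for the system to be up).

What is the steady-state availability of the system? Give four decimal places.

A(drive motor) = MTBF/(MTBF+MTTR) = 24562/(24562+109.5) = 0.995562
A(alarm module) = MTBF/(MTBF+MTTR) = 6432/(6432+106.9) = 0.983652
Series availability: 0.995562 × 0.983652 = 0.9793

0.9793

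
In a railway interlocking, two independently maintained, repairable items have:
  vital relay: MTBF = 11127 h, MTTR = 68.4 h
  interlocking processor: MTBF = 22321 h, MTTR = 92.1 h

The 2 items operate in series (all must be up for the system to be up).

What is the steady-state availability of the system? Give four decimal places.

A(vital relay) = MTBF/(MTBF+MTTR) = 11127/(11127+68.4) = 0.993890
A(interlocking processor) = MTBF/(MTBF+MTTR) = 22321/(22321+92.1) = 0.995891
Series availability: 0.993890 × 0.995891 = 0.9898

0.9898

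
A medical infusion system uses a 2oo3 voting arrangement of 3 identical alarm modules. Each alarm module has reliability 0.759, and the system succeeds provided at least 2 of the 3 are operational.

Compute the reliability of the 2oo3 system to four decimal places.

R = Σ_{i=2}^{3} C(3,i) p^i (1−p)^{3−i} with p = 0.759
C(3,2)·0.759^2·0.241^1 = 0.416507
C(3,3)·0.759^3·0.241^0 = 0.437245
Sum = 0.8538

0.8538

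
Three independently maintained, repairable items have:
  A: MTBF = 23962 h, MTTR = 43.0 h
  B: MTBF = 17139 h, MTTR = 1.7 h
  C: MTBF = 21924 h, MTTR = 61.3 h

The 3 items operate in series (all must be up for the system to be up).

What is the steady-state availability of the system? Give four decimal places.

A(A) = MTBF/(MTBF+MTTR) = 23962/(23962+43.0) = 0.998209
A(B) = MTBF/(MTBF+MTTR) = 17139/(17139+1.7) = 0.999901
A(C) = MTBF/(MTBF+MTTR) = 21924/(21924+61.3) = 0.997212
Series availability: 0.998209 × 0.999901 × 0.997212 = 0.9953

0.9953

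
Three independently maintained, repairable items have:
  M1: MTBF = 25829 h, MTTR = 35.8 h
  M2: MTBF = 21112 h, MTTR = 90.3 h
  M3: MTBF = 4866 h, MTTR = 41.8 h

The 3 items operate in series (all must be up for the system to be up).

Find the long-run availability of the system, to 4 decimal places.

0.9859

A(M1) = MTBF/(MTBF+MTTR) = 25829/(25829+35.8) = 0.998616
A(M2) = MTBF/(MTBF+MTTR) = 21112/(21112+90.3) = 0.995741
A(M3) = MTBF/(MTBF+MTTR) = 4866/(4866+41.8) = 0.991483
Series availability: 0.998616 × 0.995741 × 0.991483 = 0.9859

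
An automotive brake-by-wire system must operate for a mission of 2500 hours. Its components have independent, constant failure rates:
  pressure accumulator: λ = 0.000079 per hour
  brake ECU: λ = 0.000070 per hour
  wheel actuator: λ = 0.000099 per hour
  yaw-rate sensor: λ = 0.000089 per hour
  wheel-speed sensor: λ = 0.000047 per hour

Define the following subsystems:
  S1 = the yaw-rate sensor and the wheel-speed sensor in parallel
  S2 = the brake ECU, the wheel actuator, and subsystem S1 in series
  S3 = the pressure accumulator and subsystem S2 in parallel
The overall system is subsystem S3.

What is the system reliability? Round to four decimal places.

R(pressure accumulator) = exp(−0.000079 × 2500) = 0.820780
R(brake ECU) = exp(−0.000070 × 2500) = 0.839457
R(wheel actuator) = exp(−0.000099 × 2500) = 0.780750
R(yaw-rate sensor) = exp(−0.000089 × 2500) = 0.800515
R(wheel-speed sensor) = exp(−0.000047 × 2500) = 0.889141
Parallel (yaw-rate sensor and wheel-speed sensor): 1 − (1 − 0.800515)(1 − 0.889141) = 0.977885
Series (brake ECU, wheel actuator, and [0.977885]): 0.839457 × 0.780750 × 0.977885 = 0.640912
Parallel (pressure accumulator and [0.640912]): 1 − (1 − 0.820780)(1 − 0.640912) = 0.9356

0.9356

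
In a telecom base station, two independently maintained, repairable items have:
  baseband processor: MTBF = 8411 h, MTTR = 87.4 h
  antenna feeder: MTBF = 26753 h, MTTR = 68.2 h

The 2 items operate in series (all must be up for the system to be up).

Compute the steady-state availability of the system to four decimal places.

0.9872

A(baseband processor) = MTBF/(MTBF+MTTR) = 8411/(8411+87.4) = 0.989716
A(antenna feeder) = MTBF/(MTBF+MTTR) = 26753/(26753+68.2) = 0.997457
Series availability: 0.989716 × 0.997457 = 0.9872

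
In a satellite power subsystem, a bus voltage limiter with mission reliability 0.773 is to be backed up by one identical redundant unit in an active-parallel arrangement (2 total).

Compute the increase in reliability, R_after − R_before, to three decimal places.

R_before = 0.773
R_after = 1 − (1 − 0.773)^2 = 0.948
ΔR = 0.948 − 0.773 = 0.175

0.175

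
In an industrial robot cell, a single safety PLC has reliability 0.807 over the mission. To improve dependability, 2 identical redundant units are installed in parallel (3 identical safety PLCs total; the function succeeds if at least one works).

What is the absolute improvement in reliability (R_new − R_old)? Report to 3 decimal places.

0.186

R_before = 0.807
R_after = 1 − (1 − 0.807)^3 = 0.993
ΔR = 0.993 − 0.807 = 0.186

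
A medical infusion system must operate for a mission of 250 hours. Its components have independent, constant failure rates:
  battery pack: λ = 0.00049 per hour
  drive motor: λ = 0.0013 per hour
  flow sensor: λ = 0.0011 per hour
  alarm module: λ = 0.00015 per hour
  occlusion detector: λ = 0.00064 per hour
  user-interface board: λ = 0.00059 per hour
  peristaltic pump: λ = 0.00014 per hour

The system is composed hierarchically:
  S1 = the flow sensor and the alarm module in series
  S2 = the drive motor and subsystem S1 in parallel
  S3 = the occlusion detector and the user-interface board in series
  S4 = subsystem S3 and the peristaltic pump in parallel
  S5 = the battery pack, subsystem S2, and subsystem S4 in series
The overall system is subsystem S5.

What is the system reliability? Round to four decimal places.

0.8114

R(battery pack) = exp(−0.00049 × 250) = 0.884706
R(drive motor) = exp(−0.0013 × 250) = 0.722527
R(flow sensor) = exp(−0.0011 × 250) = 0.759572
R(alarm module) = exp(−0.00015 × 250) = 0.963194
R(occlusion detector) = exp(−0.00064 × 250) = 0.852144
R(user-interface board) = exp(−0.00059 × 250) = 0.862862
R(peristaltic pump) = exp(−0.00014 × 250) = 0.965605
Series (flow sensor and alarm module): 0.759572 × 0.963194 = 0.731615
Parallel (drive motor and [0.731615]): 1 − (1 − 0.722527)(1 − 0.731615) = 0.925530
Series (occlusion detector and user-interface board): 0.852144 × 0.862862 = 0.735283
Parallel ([0.735283] and peristaltic pump): 1 − (1 − 0.735283)(1 − 0.965605) = 0.990895
Series (battery pack, [0.925530], and [0.990895]): 0.884706 × 0.925530 × 0.990895 = 0.8114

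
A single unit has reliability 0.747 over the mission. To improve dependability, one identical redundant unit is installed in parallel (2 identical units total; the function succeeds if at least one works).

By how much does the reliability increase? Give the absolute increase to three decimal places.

R_before = 0.747
R_after = 1 − (1 − 0.747)^2 = 0.936
ΔR = 0.936 − 0.747 = 0.189

0.189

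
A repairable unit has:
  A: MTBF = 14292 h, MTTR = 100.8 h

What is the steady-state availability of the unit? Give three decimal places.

0.993

A(A) = MTBF/(MTBF+MTTR) = 14292/(14292+100.8) = 0.993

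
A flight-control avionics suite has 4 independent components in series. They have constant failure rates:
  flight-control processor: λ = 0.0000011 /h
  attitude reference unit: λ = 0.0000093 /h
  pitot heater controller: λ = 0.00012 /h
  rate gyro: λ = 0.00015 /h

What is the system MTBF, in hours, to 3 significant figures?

3570

Series of exponential components: λ_sys = Σ λ_i
λ_sys = 0.0000011 + 0.0000093 + 0.00012 + 0.00015 = 2.8040e-04 /h
MTBF = 1 / λ_sys = 3570 h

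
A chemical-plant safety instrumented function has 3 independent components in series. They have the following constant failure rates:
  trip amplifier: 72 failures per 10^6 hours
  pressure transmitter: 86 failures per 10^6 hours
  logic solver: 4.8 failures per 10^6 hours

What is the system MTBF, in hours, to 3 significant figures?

Series of exponential components: λ_sys = Σ λ_i
λ_sys = 0.000072 + 0.000086 + 0.0000048 = 1.6280e-04 /h
MTBF = 1 / λ_sys = 6140 h

6140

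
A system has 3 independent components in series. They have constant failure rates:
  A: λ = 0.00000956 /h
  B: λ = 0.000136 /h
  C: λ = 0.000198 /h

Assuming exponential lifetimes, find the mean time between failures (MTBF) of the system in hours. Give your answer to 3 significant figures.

Series of exponential components: λ_sys = Σ λ_i
λ_sys = 0.00000956 + 0.000136 + 0.000198 = 3.4356e-04 /h
MTBF = 1 / λ_sys = 2910 h

2910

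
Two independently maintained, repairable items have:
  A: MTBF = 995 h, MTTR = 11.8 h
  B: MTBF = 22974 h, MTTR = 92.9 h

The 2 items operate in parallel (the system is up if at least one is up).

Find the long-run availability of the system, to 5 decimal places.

0.99995

A(A) = MTBF/(MTBF+MTTR) = 995/(995+11.8) = 0.988280
A(B) = MTBF/(MTBF+MTTR) = 22974/(22974+92.9) = 0.995973
Parallel availability: 1 − (1 − 0.988280)(1 − 0.995973) = 0.99995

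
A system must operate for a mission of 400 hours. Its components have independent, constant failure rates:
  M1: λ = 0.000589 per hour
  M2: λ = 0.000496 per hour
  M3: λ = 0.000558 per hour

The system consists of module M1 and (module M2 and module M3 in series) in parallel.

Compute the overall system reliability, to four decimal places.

0.9278

R(M1) = exp(−0.000589 × 400) = 0.790097
R(M2) = exp(−0.000496 × 400) = 0.820042
R(M3) = exp(−0.000558 × 400) = 0.799955
Series (M2 and M3): 0.820042 × 0.799955 = 0.655997
Parallel (M1 and [0.655997]): 1 − (1 − 0.790097)(1 − 0.655997) = 0.9278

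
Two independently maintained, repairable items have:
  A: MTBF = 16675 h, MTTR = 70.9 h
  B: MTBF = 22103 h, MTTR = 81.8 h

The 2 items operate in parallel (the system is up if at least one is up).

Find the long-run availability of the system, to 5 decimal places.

A(A) = MTBF/(MTBF+MTTR) = 16675/(16675+70.9) = 0.995766
A(B) = MTBF/(MTBF+MTTR) = 22103/(22103+81.8) = 0.996313
Parallel availability: 1 − (1 − 0.995766)(1 − 0.996313) = 0.99998

0.99998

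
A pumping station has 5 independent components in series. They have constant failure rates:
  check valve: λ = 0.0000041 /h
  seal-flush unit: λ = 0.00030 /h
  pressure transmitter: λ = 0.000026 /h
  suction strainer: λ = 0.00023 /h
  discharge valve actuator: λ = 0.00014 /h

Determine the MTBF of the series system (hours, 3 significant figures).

Series of exponential components: λ_sys = Σ λ_i
λ_sys = 0.0000041 + 0.00030 + 0.000026 + 0.00023 + 0.00014 = 7.0010e-04 /h
MTBF = 1 / λ_sys = 1430 h

1430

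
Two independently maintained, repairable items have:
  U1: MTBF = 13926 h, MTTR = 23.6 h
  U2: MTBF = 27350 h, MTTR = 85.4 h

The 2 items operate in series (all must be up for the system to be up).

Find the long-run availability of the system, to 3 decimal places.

0.995

A(U1) = MTBF/(MTBF+MTTR) = 13926/(13926+23.6) = 0.998308
A(U2) = MTBF/(MTBF+MTTR) = 27350/(27350+85.4) = 0.996887
Series availability: 0.998308 × 0.996887 = 0.995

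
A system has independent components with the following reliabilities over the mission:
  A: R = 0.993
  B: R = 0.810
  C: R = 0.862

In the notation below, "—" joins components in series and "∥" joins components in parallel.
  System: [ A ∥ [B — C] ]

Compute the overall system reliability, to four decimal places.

0.9979

Series (B and C): 0.810000 × 0.862000 = 0.698220
Parallel (A and [0.698220]): 1 − (1 − 0.993000)(1 − 0.698220) = 0.9979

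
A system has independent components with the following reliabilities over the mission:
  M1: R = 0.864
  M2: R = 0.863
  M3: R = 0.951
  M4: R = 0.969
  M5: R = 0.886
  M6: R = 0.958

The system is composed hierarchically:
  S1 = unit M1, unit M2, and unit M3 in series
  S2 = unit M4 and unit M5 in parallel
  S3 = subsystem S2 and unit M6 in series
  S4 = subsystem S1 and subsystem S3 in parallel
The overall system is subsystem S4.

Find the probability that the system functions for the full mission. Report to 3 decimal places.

Series (M1, M2, and M3): 0.86400 × 0.86300 × 0.95100 = 0.70910
Parallel (M4 and M5): 1 − (1 − 0.96900)(1 − 0.88600) = 0.99647
Series ([0.99647] and M6): 0.99647 × 0.95800 = 0.95462
Parallel ([0.70910] and [0.95462]): 1 − (1 − 0.70910)(1 − 0.95462) = 0.987

0.987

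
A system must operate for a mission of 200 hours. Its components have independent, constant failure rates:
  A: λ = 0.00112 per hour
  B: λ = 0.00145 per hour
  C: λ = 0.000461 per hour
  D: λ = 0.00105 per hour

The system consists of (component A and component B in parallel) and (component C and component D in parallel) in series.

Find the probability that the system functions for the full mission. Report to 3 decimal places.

0.934

R(A) = exp(−0.00112 × 200) = 0.79932
R(B) = exp(−0.00145 × 200) = 0.74826
R(C) = exp(−0.000461 × 200) = 0.91192
R(D) = exp(−0.00105 × 200) = 0.81058
Parallel (A and B): 1 − (1 − 0.79932)(1 − 0.74826) = 0.94948
Parallel (C and D): 1 − (1 − 0.91192)(1 − 0.81058) = 0.98332
Series ([0.94948] and [0.98332]): 0.94948 × 0.98332 = 0.934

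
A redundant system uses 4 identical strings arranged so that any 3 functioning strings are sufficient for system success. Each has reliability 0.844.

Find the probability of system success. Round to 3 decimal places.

0.883

R = Σ_{i=3}^{4} C(4,i) p^i (1−p)^{4−i} with p = 0.844
C(4,3)·0.844^3·0.156^1 = 0.37516
C(4,4)·0.844^4·0.156^0 = 0.50742
Sum = 0.883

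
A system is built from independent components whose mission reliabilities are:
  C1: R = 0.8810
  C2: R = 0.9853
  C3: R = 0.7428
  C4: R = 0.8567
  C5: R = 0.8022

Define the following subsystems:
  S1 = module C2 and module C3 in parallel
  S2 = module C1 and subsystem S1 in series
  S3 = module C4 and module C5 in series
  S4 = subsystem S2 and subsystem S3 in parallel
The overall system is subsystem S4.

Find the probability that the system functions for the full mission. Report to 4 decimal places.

0.9617

Parallel (C2 and C3): 1 − (1 − 0.985300)(1 − 0.742800) = 0.996219
Series (C1 and [0.996219]): 0.881000 × 0.996219 = 0.877669
Series (C4 and C5): 0.856700 × 0.802200 = 0.687245
Parallel ([0.877669] and [0.687245]): 1 − (1 − 0.877669)(1 − 0.687245) = 0.9617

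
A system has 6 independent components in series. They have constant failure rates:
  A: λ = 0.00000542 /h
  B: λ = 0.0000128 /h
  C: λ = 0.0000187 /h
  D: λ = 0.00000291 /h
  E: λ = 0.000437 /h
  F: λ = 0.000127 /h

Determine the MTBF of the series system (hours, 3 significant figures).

Series of exponential components: λ_sys = Σ λ_i
λ_sys = 0.00000542 + 0.0000128 + 0.0000187 + 0.00000291 + 0.000437 + 0.000127 = 6.0383e-04 /h
MTBF = 1 / λ_sys = 1660 h

1660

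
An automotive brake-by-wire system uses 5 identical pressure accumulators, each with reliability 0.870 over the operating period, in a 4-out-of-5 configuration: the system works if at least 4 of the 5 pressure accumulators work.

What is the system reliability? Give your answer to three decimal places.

0.871

R = Σ_{i=4}^{5} C(5,i) p^i (1−p)^{5−i} with p = 0.870
C(5,4)·0.870^4·0.130^1 = 0.37238
C(5,5)·0.870^5·0.130^0 = 0.49842
Sum = 0.871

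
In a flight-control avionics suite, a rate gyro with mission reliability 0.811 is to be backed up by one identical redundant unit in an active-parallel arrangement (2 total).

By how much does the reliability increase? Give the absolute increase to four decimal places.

0.1533

R_before = 0.811
R_after = 1 − (1 − 0.811)^2 = 0.9643
ΔR = 0.9643 − 0.811 = 0.1533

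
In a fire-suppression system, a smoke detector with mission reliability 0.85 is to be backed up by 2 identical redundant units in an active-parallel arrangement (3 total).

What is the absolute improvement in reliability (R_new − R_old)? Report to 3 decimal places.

R_before = 0.85
R_after = 1 − (1 − 0.85)^3 = 0.997
ΔR = 0.997 − 0.85 = 0.147

0.147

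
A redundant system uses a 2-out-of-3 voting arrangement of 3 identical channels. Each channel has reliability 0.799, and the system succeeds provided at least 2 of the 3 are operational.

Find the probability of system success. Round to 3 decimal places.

R = Σ_{i=2}^{3} C(3,i) p^i (1−p)^{3−i} with p = 0.799
C(3,2)·0.799^2·0.201^1 = 0.38496
C(3,3)·0.799^3·0.201^0 = 0.51008
Sum = 0.895

0.895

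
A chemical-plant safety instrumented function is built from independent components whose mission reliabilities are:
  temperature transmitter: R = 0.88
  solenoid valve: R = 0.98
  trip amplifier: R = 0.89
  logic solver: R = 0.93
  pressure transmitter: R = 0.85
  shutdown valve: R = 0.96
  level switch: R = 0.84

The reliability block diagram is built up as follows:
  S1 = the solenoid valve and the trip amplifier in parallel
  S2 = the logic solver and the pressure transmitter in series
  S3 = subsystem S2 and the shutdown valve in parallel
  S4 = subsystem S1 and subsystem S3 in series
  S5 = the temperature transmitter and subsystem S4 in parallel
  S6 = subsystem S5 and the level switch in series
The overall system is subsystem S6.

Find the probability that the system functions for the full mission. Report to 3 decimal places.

Parallel (solenoid valve and trip amplifier): 1 − (1 − 0.98000)(1 − 0.89000) = 0.99780
Series (logic solver and pressure transmitter): 0.93000 × 0.85000 = 0.79050
Parallel ([0.79050] and shutdown valve): 1 − (1 − 0.79050)(1 − 0.96000) = 0.99162
Series ([0.99780] and [0.99162]): 0.99780 × 0.99162 = 0.98944
Parallel (temperature transmitter and [0.98944]): 1 − (1 − 0.88000)(1 − 0.98944) = 0.99873
Series ([0.99873] and level switch): 0.99873 × 0.84000 = 0.839

0.839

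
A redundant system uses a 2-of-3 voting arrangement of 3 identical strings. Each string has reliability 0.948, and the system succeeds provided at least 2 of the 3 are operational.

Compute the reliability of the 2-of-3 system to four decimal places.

0.9922

R = Σ_{i=2}^{3} C(3,i) p^i (1−p)^{3−i} with p = 0.948
C(3,2)·0.948^2·0.052^1 = 0.140198
C(3,3)·0.948^3·0.052^0 = 0.851971
Sum = 0.9922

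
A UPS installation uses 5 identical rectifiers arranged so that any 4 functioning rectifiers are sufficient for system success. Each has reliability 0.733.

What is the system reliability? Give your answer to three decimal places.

R = Σ_{i=4}^{5} C(5,i) p^i (1−p)^{5−i} with p = 0.733
C(5,4)·0.733^4·0.267^1 = 0.38539
C(5,5)·0.733^5·0.267^0 = 0.21160
Sum = 0.597

0.597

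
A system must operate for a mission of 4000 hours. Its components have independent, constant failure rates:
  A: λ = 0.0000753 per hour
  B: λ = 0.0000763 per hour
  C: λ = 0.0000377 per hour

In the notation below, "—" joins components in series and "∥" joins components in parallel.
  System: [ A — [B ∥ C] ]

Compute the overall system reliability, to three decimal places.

0.713

R(A) = exp(−0.0000753 × 4000) = 0.73993
R(B) = exp(−0.0000763 × 4000) = 0.73698
R(C) = exp(−0.0000377 × 4000) = 0.86002
Parallel (B and C): 1 − (1 − 0.73698)(1 − 0.86002) = 0.96318
Series (A and [0.96318]): 0.73993 × 0.96318 = 0.713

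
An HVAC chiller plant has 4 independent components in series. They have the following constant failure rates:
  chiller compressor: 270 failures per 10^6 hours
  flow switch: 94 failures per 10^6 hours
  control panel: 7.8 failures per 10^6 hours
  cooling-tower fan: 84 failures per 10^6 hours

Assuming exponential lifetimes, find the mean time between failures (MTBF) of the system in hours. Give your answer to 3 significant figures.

Series of exponential components: λ_sys = Σ λ_i
λ_sys = 0.00027 + 0.000094 + 0.0000078 + 0.000084 = 4.5580e-04 /h
MTBF = 1 / λ_sys = 2190 h

2190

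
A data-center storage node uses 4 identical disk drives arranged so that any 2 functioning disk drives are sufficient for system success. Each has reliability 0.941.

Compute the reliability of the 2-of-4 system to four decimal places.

0.9992

R = Σ_{i=2}^{4} C(4,i) p^i (1−p)^{4−i} with p = 0.941
C(4,2)·0.941^2·0.059^2 = 0.018494
C(4,3)·0.941^3·0.059^1 = 0.196644
C(4,4)·0.941^4·0.059^0 = 0.784077
Sum = 0.9992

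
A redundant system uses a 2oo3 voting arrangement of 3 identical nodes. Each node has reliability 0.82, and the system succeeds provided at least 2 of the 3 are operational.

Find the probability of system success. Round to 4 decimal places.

0.9145

R = Σ_{i=2}^{3} C(3,i) p^i (1−p)^{3−i} with p = 0.82
C(3,2)·0.82^2·0.18^1 = 0.363096
C(3,3)·0.82^3·0.18^0 = 0.551368
Sum = 0.9145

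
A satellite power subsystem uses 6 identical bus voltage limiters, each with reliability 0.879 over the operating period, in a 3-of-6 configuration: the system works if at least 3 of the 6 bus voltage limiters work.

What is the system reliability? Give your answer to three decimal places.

R = Σ_{i=3}^{6} C(6,i) p^i (1−p)^{6−i} with p = 0.879
C(6,3)·0.879^3·0.121^3 = 0.02406
C(6,4)·0.879^4·0.121^2 = 0.13110
C(6,5)·0.879^5·0.121^1 = 0.38096
C(6,6)·0.879^6·0.121^0 = 0.46125
Sum = 0.997

0.997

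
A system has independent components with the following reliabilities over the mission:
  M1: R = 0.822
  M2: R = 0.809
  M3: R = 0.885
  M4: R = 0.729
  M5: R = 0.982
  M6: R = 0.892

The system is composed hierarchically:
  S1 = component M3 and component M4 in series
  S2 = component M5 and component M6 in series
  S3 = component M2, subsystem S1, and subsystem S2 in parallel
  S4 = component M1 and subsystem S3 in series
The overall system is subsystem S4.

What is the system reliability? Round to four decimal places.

Series (M3 and M4): 0.885000 × 0.729000 = 0.645165
Series (M5 and M6): 0.982000 × 0.892000 = 0.875944
Parallel (M2, [0.645165], and [0.875944]): 1 − (1 − 0.809000)(1 − 0.645165)(1 − 0.875944) = 0.991592
Series (M1 and [0.991592]): 0.822000 × 0.991592 = 0.8151

0.8151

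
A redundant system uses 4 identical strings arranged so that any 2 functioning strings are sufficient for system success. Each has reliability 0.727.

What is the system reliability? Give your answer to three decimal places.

R = Σ_{i=2}^{4} C(4,i) p^i (1−p)^{4−i} with p = 0.727
C(4,2)·0.727^2·0.273^2 = 0.23634
C(4,3)·0.727^3·0.273^1 = 0.41959
C(4,4)·0.727^4·0.273^0 = 0.27934
Sum = 0.935

0.935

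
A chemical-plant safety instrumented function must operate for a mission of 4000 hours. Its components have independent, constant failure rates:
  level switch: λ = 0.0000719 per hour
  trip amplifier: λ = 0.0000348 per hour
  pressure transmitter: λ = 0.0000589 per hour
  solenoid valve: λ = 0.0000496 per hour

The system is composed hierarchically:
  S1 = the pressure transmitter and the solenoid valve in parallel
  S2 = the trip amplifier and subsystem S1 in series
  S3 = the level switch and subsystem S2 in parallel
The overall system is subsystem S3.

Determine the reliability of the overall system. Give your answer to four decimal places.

R(level switch) = exp(−0.0000719 × 4000) = 0.750062
R(trip amplifier) = exp(−0.0000348 × 4000) = 0.870054
R(pressure transmitter) = exp(−0.0000589 × 4000) = 0.790097
R(solenoid valve) = exp(−0.0000496 × 4000) = 0.820042
Parallel (pressure transmitter and solenoid valve): 1 − (1 − 0.790097)(1 − 0.820042) = 0.962226
Series (trip amplifier and [0.962226]): 0.870054 × 0.962226 = 0.837189
Parallel (level switch and [0.837189]): 1 − (1 − 0.750062)(1 − 0.837189) = 0.9593

0.9593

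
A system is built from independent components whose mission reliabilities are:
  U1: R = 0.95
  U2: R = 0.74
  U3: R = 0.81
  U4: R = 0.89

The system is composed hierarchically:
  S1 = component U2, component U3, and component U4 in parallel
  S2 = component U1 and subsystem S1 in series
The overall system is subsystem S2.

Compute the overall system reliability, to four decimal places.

0.9448

Parallel (U2, U3, and U4): 1 − (1 − 0.740000)(1 − 0.810000)(1 − 0.890000) = 0.994566
Series (U1 and [0.994566]): 0.950000 × 0.994566 = 0.9448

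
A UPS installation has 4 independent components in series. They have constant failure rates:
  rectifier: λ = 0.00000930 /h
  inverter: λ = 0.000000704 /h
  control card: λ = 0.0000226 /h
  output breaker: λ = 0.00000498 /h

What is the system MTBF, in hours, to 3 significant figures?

26600

Series of exponential components: λ_sys = Σ λ_i
λ_sys = 0.00000930 + 0.000000704 + 0.0000226 + 0.00000498 = 3.7584e-05 /h
MTBF = 1 / λ_sys = 26600 h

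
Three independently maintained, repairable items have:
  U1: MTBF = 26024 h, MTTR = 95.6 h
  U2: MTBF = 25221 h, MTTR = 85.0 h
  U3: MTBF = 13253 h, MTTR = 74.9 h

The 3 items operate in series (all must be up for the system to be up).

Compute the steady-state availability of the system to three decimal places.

0.987

A(U1) = MTBF/(MTBF+MTTR) = 26024/(26024+95.6) = 0.996340
A(U2) = MTBF/(MTBF+MTTR) = 25221/(25221+85.0) = 0.996641
A(U3) = MTBF/(MTBF+MTTR) = 13253/(13253+74.9) = 0.994380
Series availability: 0.996340 × 0.996641 × 0.994380 = 0.987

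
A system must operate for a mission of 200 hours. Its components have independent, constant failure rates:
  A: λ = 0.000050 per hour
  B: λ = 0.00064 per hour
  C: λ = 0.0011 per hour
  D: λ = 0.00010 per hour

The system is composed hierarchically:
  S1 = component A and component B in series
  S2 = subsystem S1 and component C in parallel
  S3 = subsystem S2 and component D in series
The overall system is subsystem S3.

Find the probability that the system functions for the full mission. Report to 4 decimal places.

0.9552

R(A) = exp(−0.000050 × 200) = 0.990050
R(B) = exp(−0.00064 × 200) = 0.879853
R(C) = exp(−0.0011 × 200) = 0.802519
R(D) = exp(−0.00010 × 200) = 0.980199
Series (A and B): 0.990050 × 0.879853 = 0.871098
Parallel ([0.871098] and C): 1 − (1 − 0.871098)(1 − 0.802519) = 0.974544
Series ([0.974544] and D): 0.974544 × 0.980199 = 0.9552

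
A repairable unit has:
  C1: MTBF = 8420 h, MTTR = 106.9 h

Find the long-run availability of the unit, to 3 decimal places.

A(C1) = MTBF/(MTBF+MTTR) = 8420/(8420+106.9) = 0.987

0.987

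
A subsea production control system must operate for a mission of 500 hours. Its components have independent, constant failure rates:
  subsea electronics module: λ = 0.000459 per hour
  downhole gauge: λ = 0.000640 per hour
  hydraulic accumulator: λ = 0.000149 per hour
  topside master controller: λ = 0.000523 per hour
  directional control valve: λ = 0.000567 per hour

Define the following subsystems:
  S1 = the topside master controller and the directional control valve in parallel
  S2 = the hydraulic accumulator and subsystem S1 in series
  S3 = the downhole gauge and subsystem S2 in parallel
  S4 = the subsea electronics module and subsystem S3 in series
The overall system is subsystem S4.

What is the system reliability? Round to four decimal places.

0.7678

R(subsea electronics module) = exp(−0.000459 × 500) = 0.794931
R(downhole gauge) = exp(−0.000640 × 500) = 0.726149
R(hydraulic accumulator) = exp(−0.000149 × 500) = 0.928207
R(topside master controller) = exp(−0.000523 × 500) = 0.769896
R(directional control valve) = exp(−0.000567 × 500) = 0.753143
Parallel (topside master controller and directional control valve): 1 − (1 − 0.769896)(1 − 0.753143) = 0.943197
Series (hydraulic accumulator and [0.943197]): 0.928207 × 0.943197 = 0.875482
Parallel (downhole gauge and [0.875482]): 1 − (1 − 0.726149)(1 − 0.875482) = 0.965901
Series (subsea electronics module and [0.965901]): 0.794931 × 0.965901 = 0.7678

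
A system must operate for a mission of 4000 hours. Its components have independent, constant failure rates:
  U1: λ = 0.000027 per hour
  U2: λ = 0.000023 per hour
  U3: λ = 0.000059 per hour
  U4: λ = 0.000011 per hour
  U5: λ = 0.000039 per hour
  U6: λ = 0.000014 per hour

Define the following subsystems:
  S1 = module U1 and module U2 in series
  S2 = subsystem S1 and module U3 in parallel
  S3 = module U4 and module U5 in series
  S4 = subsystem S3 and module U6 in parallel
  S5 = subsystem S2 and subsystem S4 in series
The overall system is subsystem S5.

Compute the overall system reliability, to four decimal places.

0.9524

R(U1) = exp(−0.000027 × 4000) = 0.897628
R(U2) = exp(−0.000023 × 4000) = 0.912105
R(U3) = exp(−0.000059 × 4000) = 0.789781
R(U4) = exp(−0.000011 × 4000) = 0.956954
R(U5) = exp(−0.000039 × 4000) = 0.855559
R(U6) = exp(−0.000014 × 4000) = 0.945539
Series (U1 and U2): 0.897628 × 0.912105 = 0.818731
Parallel ([0.818731] and U3): 1 − (1 − 0.818731)(1 − 0.789781) = 0.961894
Series (U4 and U5): 0.956954 × 0.855559 = 0.818731
Parallel ([0.818731] and U6): 1 − (1 − 0.818731)(1 − 0.945539) = 0.990128
Series ([0.961894] and [0.990128]): 0.961894 × 0.990128 = 0.9524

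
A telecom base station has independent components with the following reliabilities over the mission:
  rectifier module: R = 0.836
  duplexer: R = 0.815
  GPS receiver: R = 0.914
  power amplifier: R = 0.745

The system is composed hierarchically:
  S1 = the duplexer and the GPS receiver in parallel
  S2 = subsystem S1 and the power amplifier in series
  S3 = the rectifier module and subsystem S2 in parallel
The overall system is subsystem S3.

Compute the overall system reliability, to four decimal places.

0.9562

Parallel (duplexer and GPS receiver): 1 − (1 − 0.815000)(1 − 0.914000) = 0.984090
Series ([0.984090] and power amplifier): 0.984090 × 0.745000 = 0.733147
Parallel (rectifier module and [0.733147]): 1 − (1 − 0.836000)(1 − 0.733147) = 0.9562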